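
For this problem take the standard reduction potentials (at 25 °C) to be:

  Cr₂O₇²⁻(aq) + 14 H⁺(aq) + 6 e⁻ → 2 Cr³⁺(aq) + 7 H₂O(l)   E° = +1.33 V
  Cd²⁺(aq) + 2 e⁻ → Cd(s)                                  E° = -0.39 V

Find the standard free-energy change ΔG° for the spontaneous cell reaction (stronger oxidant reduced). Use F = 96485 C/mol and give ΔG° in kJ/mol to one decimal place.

-995.7 kJ/mol

Cr₂O₇²⁻/Cr³⁺ (E° = +1.33 V) is the cathode; Cd²⁺/Cd (E° = -0.39 V) is the anode, so E°cell = +1.72 V.
Balancing electrons gives n = 6 (lcm of 6 and 2).
ΔG° = −nFE° = −(6)(96485)(+1.72) = -995,725 J = -995.7 kJ/mol.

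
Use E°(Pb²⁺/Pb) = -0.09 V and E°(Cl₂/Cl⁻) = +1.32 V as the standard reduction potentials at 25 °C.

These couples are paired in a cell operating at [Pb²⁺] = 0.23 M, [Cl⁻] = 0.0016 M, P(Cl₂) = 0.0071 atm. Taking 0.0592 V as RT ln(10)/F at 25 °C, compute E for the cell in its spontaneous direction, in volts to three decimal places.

Cl₂/Cl⁻ is the cathode (higher E°), Pb²⁺/Pb the anode: E°cell = +1.32 − (-0.09) = +1.41 V, n = 2.
Overall: Cl₂(g) + Pb(s) → 2 Cl⁻(aq) + Pb²⁺(aq)
Q = [Cl⁻]^2·[Pb²⁺] / (P(Cl₂)); log Q = -4.081.
E = E° − (0.0592/n) log Q = +1.41 − (0.0592/2)(-4.081) = +1.531 V.

+1.531 V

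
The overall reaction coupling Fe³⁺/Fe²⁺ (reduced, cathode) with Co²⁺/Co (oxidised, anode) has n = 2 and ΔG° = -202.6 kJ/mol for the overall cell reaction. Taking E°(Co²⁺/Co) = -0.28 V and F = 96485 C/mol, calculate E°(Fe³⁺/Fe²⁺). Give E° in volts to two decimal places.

E°cell = −ΔG°/(nF) = −(-202.6×10³)/((2)(96485)) = +1.050 V.
Since Fe³⁺/Fe²⁺ is the cathode and Co²⁺/Co the anode, E°cell = E°(Fe³⁺/Fe²⁺) − E°(Co²⁺/Co).
So E°(Fe³⁺/Fe²⁺) = E°cell + E°(Co²⁺/Co) = +1.050 + (-0.28) = +0.77 V.

+0.77 V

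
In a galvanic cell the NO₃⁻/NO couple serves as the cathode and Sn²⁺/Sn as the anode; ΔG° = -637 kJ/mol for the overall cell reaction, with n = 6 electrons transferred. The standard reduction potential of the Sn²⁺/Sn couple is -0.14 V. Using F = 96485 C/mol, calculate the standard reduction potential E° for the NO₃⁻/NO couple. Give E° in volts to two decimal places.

+0.96 V

E°cell = −ΔG°/(nF) = −(-637×10³)/((6)(96485)) = +1.100 V.
Since NO₃⁻/NO is the cathode and Sn²⁺/Sn the anode, E°cell = E°(NO₃⁻/NO) − E°(Sn²⁺/Sn).
So E°(NO₃⁻/NO) = E°cell + E°(Sn²⁺/Sn) = +1.100 + (-0.14) = +0.96 V.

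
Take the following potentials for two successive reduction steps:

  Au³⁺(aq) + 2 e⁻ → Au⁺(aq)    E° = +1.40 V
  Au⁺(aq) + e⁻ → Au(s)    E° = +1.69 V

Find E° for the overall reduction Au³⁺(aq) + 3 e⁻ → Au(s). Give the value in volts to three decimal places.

+1.497 V

Adding the free-energy changes (−nFE°) of the two steps gives −n₃FE°₃ = −n₁FE°₁ − n₂FE°₂.
E°₃ = (2×+1.40 + 1×+1.69) / 3 = (+4.490) / 3 = +1.497 V.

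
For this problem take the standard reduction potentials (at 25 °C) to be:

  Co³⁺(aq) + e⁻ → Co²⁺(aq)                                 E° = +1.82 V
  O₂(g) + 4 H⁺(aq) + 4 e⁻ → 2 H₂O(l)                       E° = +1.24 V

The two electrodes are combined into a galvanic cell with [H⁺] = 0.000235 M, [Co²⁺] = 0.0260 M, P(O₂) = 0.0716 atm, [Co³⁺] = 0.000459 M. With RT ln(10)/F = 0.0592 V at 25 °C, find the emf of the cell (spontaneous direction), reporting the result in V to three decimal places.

Co³⁺/Co²⁺ is the cathode (higher E°), O₂/H₂O the anode: E°cell = +1.82 − (+1.24) = +0.58 V, n = 4.
Overall: 4 Co³⁺(aq) + 2 H₂O(l) → 4 Co²⁺(aq) + O₂(g) + 4 H⁺(aq)
Q = [Co²⁺]^4·P(O₂)·[H⁺]^4 / ([Co³⁺]^4); log Q = -8.648.
E = E° − (0.0592/n) log Q = +0.58 − (0.0592/4)(-8.648) = +0.708 V.

+0.708 V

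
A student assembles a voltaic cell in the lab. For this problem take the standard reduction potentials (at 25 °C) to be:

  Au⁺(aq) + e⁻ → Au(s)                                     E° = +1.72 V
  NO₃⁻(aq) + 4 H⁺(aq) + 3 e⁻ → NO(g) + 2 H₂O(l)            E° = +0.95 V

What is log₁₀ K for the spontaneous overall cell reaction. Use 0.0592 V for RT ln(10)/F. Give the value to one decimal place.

39.0

Cathode: Au⁺/Au; anode: NO₃⁻/NO. E°cell = +0.77 V, n = 3.
log K = nE°cell / 0.0592 = (3)(+0.77) / 0.0592 = 39.0.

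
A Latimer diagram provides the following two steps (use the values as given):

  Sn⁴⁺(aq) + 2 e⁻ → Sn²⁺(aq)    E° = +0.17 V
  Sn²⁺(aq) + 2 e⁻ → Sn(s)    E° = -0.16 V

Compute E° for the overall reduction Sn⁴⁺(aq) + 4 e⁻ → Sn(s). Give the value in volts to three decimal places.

+0.005 V

Adding the free-energy changes (−nFE°) of the two steps gives −n₃FE°₃ = −n₁FE°₁ − n₂FE°₂.
E°₃ = (2×+0.17 + 2×-0.16) / 4 = (+0.020) / 4 = +0.005 V.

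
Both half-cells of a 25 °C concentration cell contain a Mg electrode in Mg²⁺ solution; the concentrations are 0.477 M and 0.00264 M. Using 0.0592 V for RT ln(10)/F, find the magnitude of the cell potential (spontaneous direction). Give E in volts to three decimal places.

For a concentration cell E°cell = 0. The 0.477 M side is the cathode (reduction is favoured where [Mg²⁺] is higher).
With n = 2, E = −(0.0592/2) log([Mg²⁺]ₐₙ/[Mg²⁺]꜀ₐₜ) = −(0.0592/2) log(0.00264/0.477) = −(0.0592/2)(-2.257) = +0.067 V.

+0.067 V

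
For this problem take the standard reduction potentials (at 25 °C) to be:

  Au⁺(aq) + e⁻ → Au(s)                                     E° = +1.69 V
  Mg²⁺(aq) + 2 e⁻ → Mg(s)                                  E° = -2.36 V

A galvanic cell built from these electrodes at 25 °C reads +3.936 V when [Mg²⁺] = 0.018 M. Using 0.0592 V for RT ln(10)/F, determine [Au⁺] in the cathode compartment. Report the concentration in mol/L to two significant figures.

0.0016 M

Au⁺/Au is the cathode, Mg²⁺/Mg the anode: E°cell = +4.05 V, n = 2.
Overall reaction: 2 Au⁺(aq) + Mg(s) → 2 Au(s) + Mg²⁺(aq); Q = [Mg²⁺]^1/[Au⁺]^2.
From E = E° − (0.0592/n) log Q: log Q = (E° − E)·n/0.0592 = (+4.05 − (+3.936))·2/0.0592 = 3.8514.
So 2·log[Au⁺] = 1·log(0.018) − log Q = -1.7447 − (3.8514) = -5.5961; log[Au⁺] = -5.5961 / 2 = -2.7980; [Au⁺] = 10^(-2.7980) ≈ 0.0016 M.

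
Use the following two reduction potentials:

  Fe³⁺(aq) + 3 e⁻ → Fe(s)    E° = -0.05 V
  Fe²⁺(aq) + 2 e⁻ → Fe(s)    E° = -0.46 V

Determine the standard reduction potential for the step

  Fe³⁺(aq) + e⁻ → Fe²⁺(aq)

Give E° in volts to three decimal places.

Sequential free energies add, so n₃E°₃ = n₁E°₁ + n₂E°₂.
With n₃ = 3, and the known step contributing 2×(-0.46) V, the unknown satisfies 1·E° = 3×(-0.05) − 2×(-0.46) = +0.770.
E° = +0.770 / 1 = +0.770 V.

+0.770 V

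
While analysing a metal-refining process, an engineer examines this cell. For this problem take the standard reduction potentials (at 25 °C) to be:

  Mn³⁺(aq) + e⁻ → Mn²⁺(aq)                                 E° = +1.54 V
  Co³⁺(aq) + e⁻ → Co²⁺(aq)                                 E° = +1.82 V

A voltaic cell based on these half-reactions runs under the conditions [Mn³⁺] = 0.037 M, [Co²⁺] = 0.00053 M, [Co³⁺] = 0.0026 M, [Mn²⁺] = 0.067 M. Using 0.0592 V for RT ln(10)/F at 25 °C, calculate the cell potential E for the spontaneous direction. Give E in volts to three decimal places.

Co³⁺/Co²⁺ is the cathode (higher E°), Mn³⁺/Mn²⁺ the anode: E°cell = +1.82 − (+1.54) = +0.28 V, n = 1.
Overall: Co³⁺(aq) + Mn²⁺(aq) → Co²⁺(aq) + Mn³⁺(aq)
Q = [Co²⁺]·[Mn³⁺] / ([Co³⁺]·[Mn²⁺]); log Q = -0.949.
E = E° − (0.0592/n) log Q = +0.28 − (0.0592/1)(-0.949) = +0.336 V.

+0.336 V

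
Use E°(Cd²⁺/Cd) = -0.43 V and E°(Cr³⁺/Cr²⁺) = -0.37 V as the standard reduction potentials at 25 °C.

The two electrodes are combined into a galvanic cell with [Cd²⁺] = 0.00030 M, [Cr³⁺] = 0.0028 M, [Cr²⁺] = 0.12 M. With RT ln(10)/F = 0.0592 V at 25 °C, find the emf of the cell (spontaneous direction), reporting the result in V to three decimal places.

Cr³⁺/Cr²⁺ is the cathode (higher E°), Cd²⁺/Cd the anode: E°cell = -0.37 − (-0.43) = +0.06 V, n = 2.
Overall: 2 Cr³⁺(aq) + Cd(s) → 2 Cr²⁺(aq) + Cd²⁺(aq)
Q = [Cr²⁺]^2·[Cd²⁺] / ([Cr³⁺]^2); log Q = -0.259.
E = E° − (0.0592/n) log Q = +0.06 − (0.0592/2)(-0.259) = +0.068 V.

+0.068 V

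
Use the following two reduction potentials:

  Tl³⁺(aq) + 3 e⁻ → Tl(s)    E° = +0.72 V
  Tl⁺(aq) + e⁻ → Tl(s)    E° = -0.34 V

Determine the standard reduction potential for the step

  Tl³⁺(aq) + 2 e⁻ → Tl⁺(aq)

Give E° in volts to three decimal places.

Sequential free energies add, so n₃E°₃ = n₁E°₁ + n₂E°₂.
With n₃ = 3, and the known step contributing 1×(-0.34) V, the unknown satisfies 2·E° = 3×(+0.72) − 1×(-0.34) = +2.500.
E° = +2.500 / 2 = +1.250 V.

+1.250 V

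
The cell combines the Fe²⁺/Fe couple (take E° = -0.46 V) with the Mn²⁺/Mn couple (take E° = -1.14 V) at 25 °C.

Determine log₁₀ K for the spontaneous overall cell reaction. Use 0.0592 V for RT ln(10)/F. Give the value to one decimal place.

Cathode: Fe²⁺/Fe; anode: Mn²⁺/Mn. E°cell = +0.68 V, n = 2.
log K = nE°cell / 0.0592 = (2)(+0.68) / 0.0592 = 23.0.

23.0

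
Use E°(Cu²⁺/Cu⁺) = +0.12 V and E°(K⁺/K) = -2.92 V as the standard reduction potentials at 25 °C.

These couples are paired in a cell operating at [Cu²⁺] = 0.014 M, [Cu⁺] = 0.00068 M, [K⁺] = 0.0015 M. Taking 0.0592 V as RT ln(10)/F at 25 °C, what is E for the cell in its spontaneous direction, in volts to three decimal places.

+3.285 V

Cu²⁺/Cu⁺ is the cathode (higher E°), K⁺/K the anode: E°cell = +0.12 − (-2.92) = +3.04 V, n = 1.
Overall: Cu²⁺(aq) + K(s) → Cu⁺(aq) + K⁺(aq)
Q = [Cu⁺]·[K⁺] / ([Cu²⁺]); log Q = -4.138.
E = E° − (0.0592/n) log Q = +3.04 − (0.0592/1)(-4.138) = +3.285 V.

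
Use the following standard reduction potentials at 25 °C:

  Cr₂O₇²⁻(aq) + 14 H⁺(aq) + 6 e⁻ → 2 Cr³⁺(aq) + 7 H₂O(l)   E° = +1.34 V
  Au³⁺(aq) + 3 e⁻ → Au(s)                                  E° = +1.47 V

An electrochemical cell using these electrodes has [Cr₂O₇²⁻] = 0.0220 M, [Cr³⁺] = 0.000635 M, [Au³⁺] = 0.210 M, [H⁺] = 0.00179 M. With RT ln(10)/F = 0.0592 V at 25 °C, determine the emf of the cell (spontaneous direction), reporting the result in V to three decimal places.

Au³⁺/Au is the cathode (higher E°), Cr₂O₇²⁻/Cr³⁺ the anode: E°cell = +1.47 − (+1.34) = +0.13 V, n = 6.
Overall: 2 Au³⁺(aq) + 2 Cr³⁺(aq) + 7 H₂O(l) → 2 Au(s) + Cr₂O₇²⁻(aq) + 14 H⁺(aq)
Q = [Cr₂O₇²⁻]·[H⁺]^14 / ([Au³⁺]^2·[Cr³⁺]^2); log Q = -32.368.
E = E° − (0.0592/n) log Q = +0.13 − (0.0592/6)(-32.368) = +0.449 V.

+0.449 V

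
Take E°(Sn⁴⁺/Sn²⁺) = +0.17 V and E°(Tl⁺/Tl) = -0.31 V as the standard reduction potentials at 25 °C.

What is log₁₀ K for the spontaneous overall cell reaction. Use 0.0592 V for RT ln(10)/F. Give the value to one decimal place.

16.2

Cathode: Sn⁴⁺/Sn²⁺; anode: Tl⁺/Tl. E°cell = +0.48 V, n = 2.
log K = nE°cell / 0.0592 = (2)(+0.48) / 0.0592 = 16.2.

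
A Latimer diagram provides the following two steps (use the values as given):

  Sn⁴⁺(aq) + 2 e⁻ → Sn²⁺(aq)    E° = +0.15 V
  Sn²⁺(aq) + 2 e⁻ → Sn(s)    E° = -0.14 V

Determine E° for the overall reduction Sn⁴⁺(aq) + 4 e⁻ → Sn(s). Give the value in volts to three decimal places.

Adding the free-energy changes (−nFE°) of the two steps gives −n₃FE°₃ = −n₁FE°₁ − n₂FE°₂.
E°₃ = (2×+0.15 + 2×-0.14) / 4 = (+0.020) / 4 = +0.005 V.

+0.005 V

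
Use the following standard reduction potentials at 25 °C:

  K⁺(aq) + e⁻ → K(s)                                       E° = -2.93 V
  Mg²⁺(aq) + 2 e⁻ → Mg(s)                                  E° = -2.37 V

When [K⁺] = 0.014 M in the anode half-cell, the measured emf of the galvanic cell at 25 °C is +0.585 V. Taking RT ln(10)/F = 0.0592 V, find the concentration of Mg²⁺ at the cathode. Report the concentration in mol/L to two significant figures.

0.0014 M

Mg²⁺/Mg is the cathode, K⁺/K the anode: E°cell = +0.56 V, n = 2.
Overall reaction: Mg²⁺(aq) + 2 K(s) → Mg(s) + 2 K⁺(aq); Q = [K⁺]^2/[Mg²⁺]^1.
From E = E° − (0.0592/n) log Q: log Q = (E° − E)·n/0.0592 = (+0.56 − (+0.585))·2/0.0592 = -0.8446.
So 1·log[Mg²⁺] = 2·log(0.014) − log Q = -3.7077 − (-0.8446) = -2.8631; [Mg²⁺] = 10^(-2.8631) ≈ 0.0014 M.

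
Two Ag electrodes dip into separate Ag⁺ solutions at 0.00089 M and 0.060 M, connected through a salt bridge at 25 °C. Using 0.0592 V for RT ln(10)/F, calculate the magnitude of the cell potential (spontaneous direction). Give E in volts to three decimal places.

For a concentration cell E°cell = 0. The 0.060 M side is the cathode (reduction is favoured where [Ag⁺] is higher).
With n = 1, E = −(0.0592/1) log([Ag⁺]ₐₙ/[Ag⁺]꜀ₐₜ) = −(0.0592/1) log(0.00089/0.06) = −(0.0592/1)(-1.829) = +0.108 V.

+0.108 V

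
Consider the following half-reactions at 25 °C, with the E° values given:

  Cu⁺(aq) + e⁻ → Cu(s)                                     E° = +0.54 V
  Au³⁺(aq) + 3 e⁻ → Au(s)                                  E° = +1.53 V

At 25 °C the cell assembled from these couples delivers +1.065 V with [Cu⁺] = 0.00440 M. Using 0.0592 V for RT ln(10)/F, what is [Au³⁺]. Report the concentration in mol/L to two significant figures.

Au³⁺/Au is the cathode, Cu⁺/Cu the anode: E°cell = +0.99 V, n = 3.
Overall reaction: Au³⁺(aq) + 3 Cu(s) → Au(s) + 3 Cu⁺(aq); Q = [Cu⁺]^3/[Au³⁺]^1.
From E = E° − (0.0592/n) log Q: log Q = (E° − E)·n/0.0592 = (+0.99 − (+1.065))·3/0.0592 = -3.8007.
So 1·log[Au³⁺] = 3·log(0.0044) − log Q = -7.0696 − (-3.8007) = -3.2689; [Au³⁺] = 10^(-3.2689) ≈ 0.00054 M.

0.00054 M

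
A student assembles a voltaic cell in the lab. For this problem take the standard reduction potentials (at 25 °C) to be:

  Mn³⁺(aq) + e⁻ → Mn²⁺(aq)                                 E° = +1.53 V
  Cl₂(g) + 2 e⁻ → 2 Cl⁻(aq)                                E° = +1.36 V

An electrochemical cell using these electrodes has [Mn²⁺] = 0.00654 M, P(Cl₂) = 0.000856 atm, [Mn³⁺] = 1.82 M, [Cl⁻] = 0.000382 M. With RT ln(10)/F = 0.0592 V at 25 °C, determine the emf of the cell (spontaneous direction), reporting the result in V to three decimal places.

+0.203 V

Mn³⁺/Mn²⁺ is the cathode (higher E°), Cl₂/Cl⁻ the anode: E°cell = +1.53 − (+1.36) = +0.17 V, n = 2.
Overall: 2 Mn³⁺(aq) + 2 Cl⁻(aq) → 2 Mn²⁺(aq) + Cl₂(g)
Q = [Mn²⁺]^2·P(Cl₂) / ([Mn³⁺]^2·[Cl⁻]^2); log Q = -1.121.
E = E° − (0.0592/n) log Q = +0.17 − (0.0592/2)(-1.121) = +0.203 V.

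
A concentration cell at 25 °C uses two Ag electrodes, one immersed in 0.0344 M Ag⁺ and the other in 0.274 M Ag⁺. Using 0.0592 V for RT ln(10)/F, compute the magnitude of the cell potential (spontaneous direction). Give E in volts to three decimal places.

For a concentration cell E°cell = 0. The 0.274 M side is the cathode (reduction is favoured where [Ag⁺] is higher).
With n = 1, E = −(0.0592/1) log([Ag⁺]ₐₙ/[Ag⁺]꜀ₐₜ) = −(0.0592/1) log(0.0344/0.274) = −(0.0592/1)(-0.901) = +0.053 V.

+0.053 V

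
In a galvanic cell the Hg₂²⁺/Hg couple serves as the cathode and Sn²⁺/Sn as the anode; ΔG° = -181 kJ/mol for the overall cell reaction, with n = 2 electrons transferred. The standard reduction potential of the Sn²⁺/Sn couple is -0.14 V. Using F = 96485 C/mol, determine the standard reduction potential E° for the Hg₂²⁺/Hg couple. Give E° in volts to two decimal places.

E°cell = −ΔG°/(nF) = −(-181×10³)/((2)(96485)) = +0.938 V.
Since Hg₂²⁺/Hg is the cathode and Sn²⁺/Sn the anode, E°cell = E°(Hg₂²⁺/Hg) − E°(Sn²⁺/Sn).
So E°(Hg₂²⁺/Hg) = E°cell + E°(Sn²⁺/Sn) = +0.938 + (-0.14) = +0.80 V.

+0.80 V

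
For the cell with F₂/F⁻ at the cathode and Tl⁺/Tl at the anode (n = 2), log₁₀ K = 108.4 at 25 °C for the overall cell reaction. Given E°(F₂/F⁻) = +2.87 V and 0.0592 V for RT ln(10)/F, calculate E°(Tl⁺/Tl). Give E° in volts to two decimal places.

-0.34 V

E°cell = (0.0592/n)·log K = (0.0592/2)(108.4) = +3.209 V.
Since F₂/F⁻ is the cathode and Tl⁺/Tl the anode, E°cell = E°(F₂/F⁻) − E°(Tl⁺/Tl).
So E°(Tl⁺/Tl) = E°(F₂/F⁻) − E°cell = (+2.87) − (+3.209) = -0.34 V.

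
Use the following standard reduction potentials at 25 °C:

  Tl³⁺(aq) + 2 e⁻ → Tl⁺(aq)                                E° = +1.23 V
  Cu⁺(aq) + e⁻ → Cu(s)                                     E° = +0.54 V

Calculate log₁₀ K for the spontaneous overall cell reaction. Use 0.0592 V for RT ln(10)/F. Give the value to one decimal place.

Cathode: Tl³⁺/Tl⁺; anode: Cu⁺/Cu. E°cell = +0.69 V, n = 2.
log K = nE°cell / 0.0592 = (2)(+0.69) / 0.0592 = 23.3.

23.3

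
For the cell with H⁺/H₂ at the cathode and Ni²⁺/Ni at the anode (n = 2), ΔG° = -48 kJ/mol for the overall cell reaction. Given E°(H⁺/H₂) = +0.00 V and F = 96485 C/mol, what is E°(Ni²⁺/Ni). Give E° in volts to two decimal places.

E°cell = −ΔG°/(nF) = −(-48×10³)/((2)(96485)) = +0.249 V.
Since H⁺/H₂ is the cathode and Ni²⁺/Ni the anode, E°cell = E°(H⁺/H₂) − E°(Ni²⁺/Ni).
So E°(Ni²⁺/Ni) = E°(H⁺/H₂) − E°cell = (+0.00) − (+0.249) = -0.25 V.

-0.25 V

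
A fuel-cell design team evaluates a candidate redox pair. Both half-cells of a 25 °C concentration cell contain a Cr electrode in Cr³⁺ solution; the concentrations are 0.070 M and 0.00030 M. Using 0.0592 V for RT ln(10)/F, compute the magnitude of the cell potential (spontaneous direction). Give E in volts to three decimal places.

+0.047 V

For a concentration cell E°cell = 0. The 0.070 M side is the cathode (reduction is favoured where [Cr³⁺] is higher).
With n = 3, E = −(0.0592/3) log([Cr³⁺]ₐₙ/[Cr³⁺]꜀ₐₜ) = −(0.0592/3) log(0.0003/0.07) = −(0.0592/3)(-2.368) = +0.047 V.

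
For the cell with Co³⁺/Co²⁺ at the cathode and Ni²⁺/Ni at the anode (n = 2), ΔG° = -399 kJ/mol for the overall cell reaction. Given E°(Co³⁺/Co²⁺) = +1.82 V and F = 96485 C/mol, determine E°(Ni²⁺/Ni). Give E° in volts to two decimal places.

-0.25 V

E°cell = −ΔG°/(nF) = −(-399×10³)/((2)(96485)) = +2.068 V.
Since Co³⁺/Co²⁺ is the cathode and Ni²⁺/Ni the anode, E°cell = E°(Co³⁺/Co²⁺) − E°(Ni²⁺/Ni).
So E°(Ni²⁺/Ni) = E°(Co³⁺/Co²⁺) − E°cell = (+1.82) − (+2.068) = -0.25 V.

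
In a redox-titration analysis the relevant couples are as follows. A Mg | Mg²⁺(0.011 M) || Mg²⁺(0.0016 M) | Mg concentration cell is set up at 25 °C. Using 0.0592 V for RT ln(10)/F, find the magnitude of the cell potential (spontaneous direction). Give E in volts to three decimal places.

+0.025 V

For a concentration cell E°cell = 0. The 0.011 M side is the cathode (reduction is favoured where [Mg²⁺] is higher).
With n = 2, E = −(0.0592/2) log([Mg²⁺]ₐₙ/[Mg²⁺]꜀ₐₜ) = −(0.0592/2) log(0.0016/0.011) = −(0.0592/2)(-0.837) = +0.025 V.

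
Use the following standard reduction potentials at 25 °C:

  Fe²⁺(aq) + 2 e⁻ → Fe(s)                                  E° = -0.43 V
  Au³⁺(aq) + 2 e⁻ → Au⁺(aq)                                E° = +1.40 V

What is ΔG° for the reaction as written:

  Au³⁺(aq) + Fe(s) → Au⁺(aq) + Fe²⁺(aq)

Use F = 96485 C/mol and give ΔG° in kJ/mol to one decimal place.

As written, Au³⁺/Au⁺ is reduced (cathode) and Fe²⁺/Fe is oxidised (anode), so E°cell = (+1.40) − (-0.43) = +1.83 V.
Balancing electrons gives n = 2.
ΔG° = −nFE° = −(2)(96485)(+1.83) = -353,135 J = -353.1 kJ/mol.

-353.1 kJ/mol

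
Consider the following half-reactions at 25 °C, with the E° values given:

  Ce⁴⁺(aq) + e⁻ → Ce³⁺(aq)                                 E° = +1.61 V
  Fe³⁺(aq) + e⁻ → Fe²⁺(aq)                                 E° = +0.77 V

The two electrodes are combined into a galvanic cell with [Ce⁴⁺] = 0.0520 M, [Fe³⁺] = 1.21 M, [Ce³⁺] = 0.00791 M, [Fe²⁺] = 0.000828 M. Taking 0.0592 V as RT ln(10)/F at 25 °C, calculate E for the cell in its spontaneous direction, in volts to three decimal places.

+0.701 V

Ce⁴⁺/Ce³⁺ is the cathode (higher E°), Fe³⁺/Fe²⁺ the anode: E°cell = +1.61 − (+0.77) = +0.84 V, n = 1.
Overall: Ce⁴⁺(aq) + Fe²⁺(aq) → Ce³⁺(aq) + Fe³⁺(aq)
Q = [Ce³⁺]·[Fe³⁺] / ([Ce⁴⁺]·[Fe²⁺]); log Q = 2.347.
E = E° − (0.0592/n) log Q = +0.84 − (0.0592/1)(2.347) = +0.701 V.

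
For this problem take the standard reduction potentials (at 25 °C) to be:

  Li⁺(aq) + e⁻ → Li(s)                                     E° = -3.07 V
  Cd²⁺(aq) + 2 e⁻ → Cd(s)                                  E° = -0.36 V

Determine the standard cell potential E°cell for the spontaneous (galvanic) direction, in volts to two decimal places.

+2.71 V

The Cd²⁺/Cd couple has the higher reduction potential, so it is the cathode; Li⁺/Li is oxidised at the anode.
E°cell = E°(cathode) − E°(anode) = (-0.36) − (-3.07) = +2.71 V.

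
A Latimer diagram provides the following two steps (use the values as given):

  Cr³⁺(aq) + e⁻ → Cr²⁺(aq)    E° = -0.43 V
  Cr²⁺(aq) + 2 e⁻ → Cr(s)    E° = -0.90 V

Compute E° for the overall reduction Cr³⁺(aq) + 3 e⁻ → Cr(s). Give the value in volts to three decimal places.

-0.743 V

Adding the free-energy changes (−nFE°) of the two steps gives −n₃FE°₃ = −n₁FE°₁ − n₂FE°₂.
E°₃ = (1×-0.43 + 2×-0.90) / 3 = (-2.230) / 3 = -0.743 V.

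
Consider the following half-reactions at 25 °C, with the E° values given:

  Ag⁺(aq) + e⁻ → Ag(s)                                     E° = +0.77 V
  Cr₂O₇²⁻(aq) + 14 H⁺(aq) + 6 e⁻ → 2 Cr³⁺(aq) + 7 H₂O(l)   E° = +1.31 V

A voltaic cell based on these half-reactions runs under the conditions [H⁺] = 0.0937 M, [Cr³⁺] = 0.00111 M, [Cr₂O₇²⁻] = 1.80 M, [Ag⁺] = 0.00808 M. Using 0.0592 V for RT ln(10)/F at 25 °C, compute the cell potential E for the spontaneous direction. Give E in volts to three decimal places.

Cr₂O₇²⁻/Cr³⁺ is the cathode (higher E°), Ag⁺/Ag the anode: E°cell = +1.31 − (+0.77) = +0.54 V, n = 6.
Overall: Cr₂O₇²⁻(aq) + 14 H⁺(aq) + 6 Ag(s) → 2 Cr³⁺(aq) + 7 H₂O(l) + 6 Ag⁺(aq)
Q = [Cr³⁺]^2·[Ag⁺]^6 / ([Cr₂O₇²⁻]·[H⁺]^14); log Q = -4.325.
E = E° − (0.0592/n) log Q = +0.54 − (0.0592/6)(-4.325) = +0.583 V.

+0.583 V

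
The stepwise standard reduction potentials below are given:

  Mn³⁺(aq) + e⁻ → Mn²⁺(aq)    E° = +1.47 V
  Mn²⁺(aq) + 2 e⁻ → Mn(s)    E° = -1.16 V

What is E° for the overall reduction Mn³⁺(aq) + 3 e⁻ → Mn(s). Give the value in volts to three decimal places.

Since ΔG° = −nFE° is additive over sequential reductions, n₃E°₃ = n₁E°₁ + n₂E°₂.
E°₃ = (1×+1.47 + 2×-1.16) / 3 = (-0.850) / 3 = -0.283 V.

-0.283 V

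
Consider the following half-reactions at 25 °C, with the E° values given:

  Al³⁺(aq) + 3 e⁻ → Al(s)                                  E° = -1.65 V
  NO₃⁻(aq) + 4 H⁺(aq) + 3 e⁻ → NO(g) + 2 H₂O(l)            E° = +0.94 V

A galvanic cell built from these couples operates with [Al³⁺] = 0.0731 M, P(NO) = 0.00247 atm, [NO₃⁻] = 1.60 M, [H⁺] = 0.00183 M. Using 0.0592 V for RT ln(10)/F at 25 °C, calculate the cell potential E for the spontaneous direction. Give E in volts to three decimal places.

+2.452 V

NO₃⁻/NO is the cathode (higher E°), Al³⁺/Al the anode: E°cell = +0.94 − (-1.65) = +2.59 V, n = 3.
Overall: NO₃⁻(aq) + 4 H⁺(aq) + Al(s) → NO(g) + 2 H₂O(l) + Al³⁺(aq)
Q = P(NO)·[Al³⁺] / ([NO₃⁻]·[H⁺]^4); log Q = 7.003.
E = E° − (0.0592/n) log Q = +2.59 − (0.0592/3)(7.003) = +2.452 V.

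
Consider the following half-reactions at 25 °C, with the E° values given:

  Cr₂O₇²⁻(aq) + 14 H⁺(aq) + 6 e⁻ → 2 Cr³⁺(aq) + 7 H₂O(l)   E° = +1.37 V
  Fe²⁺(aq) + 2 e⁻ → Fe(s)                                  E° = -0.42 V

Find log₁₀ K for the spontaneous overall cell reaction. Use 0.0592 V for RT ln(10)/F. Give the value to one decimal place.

Cathode: Cr₂O₇²⁻/Cr³⁺; anode: Fe²⁺/Fe. E°cell = +1.79 V, n = 6.
log K = nE°cell / 0.0592 = (6)(+1.79) / 0.0592 = 181.4.

181.4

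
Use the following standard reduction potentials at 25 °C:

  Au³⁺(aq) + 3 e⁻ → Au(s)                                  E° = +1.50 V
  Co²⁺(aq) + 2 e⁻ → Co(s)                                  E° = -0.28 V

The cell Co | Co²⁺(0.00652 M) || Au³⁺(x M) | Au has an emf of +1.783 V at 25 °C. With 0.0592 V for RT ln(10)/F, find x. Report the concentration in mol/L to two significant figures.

Au³⁺/Au is the cathode, Co²⁺/Co the anode: E°cell = +1.78 V, n = 6.
Overall reaction: 2 Au³⁺(aq) + 3 Co(s) → 2 Au(s) + 3 Co²⁺(aq); Q = [Co²⁺]^3/[Au³⁺]^2.
From E = E° − (0.0592/n) log Q: log Q = (E° − E)·n/0.0592 = (+1.78 − (+1.783))·6/0.0592 = -0.3041.
So 2·log[Au³⁺] = 3·log(0.00652) − log Q = -6.5573 − (-0.3041) = -6.2532; log[Au³⁺] = -6.2532 / 2 = -3.1266; [Au³⁺] = 10^(-3.1266) ≈ 0.00075 M.

0.00075 M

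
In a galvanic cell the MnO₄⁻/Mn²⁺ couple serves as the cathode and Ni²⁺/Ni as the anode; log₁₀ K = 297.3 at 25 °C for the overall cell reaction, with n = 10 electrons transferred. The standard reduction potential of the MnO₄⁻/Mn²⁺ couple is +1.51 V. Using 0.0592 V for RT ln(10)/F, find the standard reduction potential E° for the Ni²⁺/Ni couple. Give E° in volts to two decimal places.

E°cell = (0.0592/n)·log K = (0.0592/10)(297.3) = +1.760 V.
Since MnO₄⁻/Mn²⁺ is the cathode and Ni²⁺/Ni the anode, E°cell = E°(MnO₄⁻/Mn²⁺) − E°(Ni²⁺/Ni).
So E°(Ni²⁺/Ni) = E°(MnO₄⁻/Mn²⁺) − E°cell = (+1.51) − (+1.760) = -0.25 V.

-0.25 V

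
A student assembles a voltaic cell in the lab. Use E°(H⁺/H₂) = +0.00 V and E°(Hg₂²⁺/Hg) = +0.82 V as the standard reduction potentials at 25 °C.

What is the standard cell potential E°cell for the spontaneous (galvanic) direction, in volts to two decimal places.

The Hg₂²⁺/Hg couple has the higher reduction potential, so it is the cathode; H⁺/H₂ is oxidised at the anode.
E°cell = E°(cathode) − E°(anode) = (+0.82) − (+0.00) = +0.82 V.

+0.82 V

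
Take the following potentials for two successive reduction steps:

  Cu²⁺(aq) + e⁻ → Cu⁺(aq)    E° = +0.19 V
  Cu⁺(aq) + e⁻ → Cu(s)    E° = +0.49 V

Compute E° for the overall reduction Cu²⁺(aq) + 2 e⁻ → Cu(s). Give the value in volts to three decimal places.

+0.340 V

Adding the free-energy changes (−nFE°) of the two steps gives −n₃FE°₃ = −n₁FE°₁ − n₂FE°₂.
E°₃ = (1×+0.19 + 1×+0.49) / 2 = (+0.680) / 2 = +0.340 V.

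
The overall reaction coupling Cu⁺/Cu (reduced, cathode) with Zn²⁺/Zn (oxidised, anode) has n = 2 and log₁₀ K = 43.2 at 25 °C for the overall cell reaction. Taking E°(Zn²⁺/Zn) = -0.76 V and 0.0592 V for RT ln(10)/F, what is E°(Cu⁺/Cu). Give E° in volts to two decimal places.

+0.52 V

E°cell = (0.0592/n)·log K = (0.0592/2)(43.2) = +1.279 V.
Since Cu⁺/Cu is the cathode and Zn²⁺/Zn the anode, E°cell = E°(Cu⁺/Cu) − E°(Zn²⁺/Zn).
So E°(Cu⁺/Cu) = E°cell + E°(Zn²⁺/Zn) = +1.279 + (-0.76) = +0.52 V.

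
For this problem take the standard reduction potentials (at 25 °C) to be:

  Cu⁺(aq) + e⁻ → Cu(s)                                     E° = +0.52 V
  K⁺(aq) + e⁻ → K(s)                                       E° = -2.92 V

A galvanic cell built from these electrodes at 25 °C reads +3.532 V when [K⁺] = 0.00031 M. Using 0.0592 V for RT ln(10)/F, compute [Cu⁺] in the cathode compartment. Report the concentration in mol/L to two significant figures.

Cu⁺/Cu is the cathode, K⁺/K the anode: E°cell = +3.44 V, n = 1.
Overall reaction: Cu⁺(aq) + K(s) → Cu(s) + K⁺(aq); Q = [K⁺]^1/[Cu⁺]^1.
From E = E° − (0.0592/n) log Q: log Q = (E° − E)·n/0.0592 = (+3.44 − (+3.532))·1/0.0592 = -1.5541.
So 1·log[Cu⁺] = 1·log(0.00031) − log Q = -3.5086 − (-1.5541) = -1.9545; [Cu⁺] = 10^(-1.9545) ≈ 0.011 M.

0.011 M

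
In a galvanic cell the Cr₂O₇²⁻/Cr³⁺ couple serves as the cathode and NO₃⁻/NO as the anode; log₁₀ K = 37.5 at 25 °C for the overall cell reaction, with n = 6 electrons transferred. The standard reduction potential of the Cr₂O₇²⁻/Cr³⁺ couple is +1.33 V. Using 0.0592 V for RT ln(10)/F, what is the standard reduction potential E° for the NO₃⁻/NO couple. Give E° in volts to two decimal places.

E°cell = (0.0592/n)·log K = (0.0592/6)(37.5) = +0.370 V.
Since Cr₂O₇²⁻/Cr³⁺ is the cathode and NO₃⁻/NO the anode, E°cell = E°(Cr₂O₇²⁻/Cr³⁺) − E°(NO₃⁻/NO).
So E°(NO₃⁻/NO) = E°(Cr₂O₇²⁻/Cr³⁺) − E°cell = (+1.33) − (+0.370) = +0.96 V.

+0.96 V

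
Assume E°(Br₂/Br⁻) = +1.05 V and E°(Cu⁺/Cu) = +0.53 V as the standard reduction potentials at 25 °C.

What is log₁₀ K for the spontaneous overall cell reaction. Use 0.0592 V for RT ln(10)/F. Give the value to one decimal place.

17.6

Cathode: Br₂/Br⁻; anode: Cu⁺/Cu. E°cell = +0.52 V, n = 2.
log K = nE°cell / 0.0592 = (2)(+0.52) / 0.0592 = 17.6.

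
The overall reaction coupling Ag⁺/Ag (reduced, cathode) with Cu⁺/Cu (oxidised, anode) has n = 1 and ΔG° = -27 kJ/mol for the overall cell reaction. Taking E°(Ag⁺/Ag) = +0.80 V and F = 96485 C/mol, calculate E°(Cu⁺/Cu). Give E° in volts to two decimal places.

+0.52 V

E°cell = −ΔG°/(nF) = −(-27×10³)/((1)(96485)) = +0.280 V.
Since Ag⁺/Ag is the cathode and Cu⁺/Cu the anode, E°cell = E°(Ag⁺/Ag) − E°(Cu⁺/Cu).
So E°(Cu⁺/Cu) = E°(Ag⁺/Ag) − E°cell = (+0.80) − (+0.280) = +0.52 V.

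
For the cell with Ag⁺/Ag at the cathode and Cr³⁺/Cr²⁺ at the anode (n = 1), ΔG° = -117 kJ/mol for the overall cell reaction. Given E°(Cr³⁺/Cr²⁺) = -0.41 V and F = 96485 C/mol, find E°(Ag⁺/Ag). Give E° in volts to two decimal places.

+0.80 V

E°cell = −ΔG°/(nF) = −(-117×10³)/((1)(96485)) = +1.213 V.
Since Ag⁺/Ag is the cathode and Cr³⁺/Cr²⁺ the anode, E°cell = E°(Ag⁺/Ag) − E°(Cr³⁺/Cr²⁺).
So E°(Ag⁺/Ag) = E°cell + E°(Cr³⁺/Cr²⁺) = +1.213 + (-0.41) = +0.80 V.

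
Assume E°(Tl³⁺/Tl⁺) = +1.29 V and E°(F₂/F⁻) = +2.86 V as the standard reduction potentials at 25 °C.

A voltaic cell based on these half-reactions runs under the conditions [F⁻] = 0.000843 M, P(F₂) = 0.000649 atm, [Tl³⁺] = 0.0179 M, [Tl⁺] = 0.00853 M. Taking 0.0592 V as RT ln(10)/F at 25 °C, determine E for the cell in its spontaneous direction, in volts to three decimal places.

+1.648 V

F₂/F⁻ is the cathode (higher E°), Tl³⁺/Tl⁺ the anode: E°cell = +2.86 − (+1.29) = +1.57 V, n = 2.
Overall: F₂(g) + Tl⁺(aq) → 2 F⁻(aq) + Tl³⁺(aq)
Q = [F⁻]^2·[Tl³⁺] / (P(F₂)·[Tl⁺]); log Q = -2.639.
E = E° − (0.0592/n) log Q = +1.57 − (0.0592/2)(-2.639) = +1.648 V.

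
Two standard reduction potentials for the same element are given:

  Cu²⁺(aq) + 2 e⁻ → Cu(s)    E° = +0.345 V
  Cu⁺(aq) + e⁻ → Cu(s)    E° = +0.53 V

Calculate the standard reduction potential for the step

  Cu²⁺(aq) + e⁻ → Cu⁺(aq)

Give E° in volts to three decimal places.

Sequential free energies add, so n₃E°₃ = n₁E°₁ + n₂E°₂.
With n₃ = 2, and the known step contributing 1×(+0.53) V, the unknown satisfies 1·E° = 2×(+0.345) − 1×(+0.53) = +0.160.
E° = +0.160 / 1 = +0.160 V.

+0.160 V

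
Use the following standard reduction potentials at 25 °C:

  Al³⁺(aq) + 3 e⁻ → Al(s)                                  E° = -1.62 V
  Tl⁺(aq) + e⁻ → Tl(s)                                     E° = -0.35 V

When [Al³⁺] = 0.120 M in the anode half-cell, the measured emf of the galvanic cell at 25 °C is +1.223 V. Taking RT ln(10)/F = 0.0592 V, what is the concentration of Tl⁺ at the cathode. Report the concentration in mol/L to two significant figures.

Tl⁺/Tl is the cathode, Al³⁺/Al the anode: E°cell = +1.27 V, n = 3.
Overall reaction: 3 Tl⁺(aq) + Al(s) → 3 Tl(s) + Al³⁺(aq); Q = [Al³⁺]^1/[Tl⁺]^3.
From E = E° − (0.0592/n) log Q: log Q = (E° − E)·n/0.0592 = (+1.27 − (+1.223))·3/0.0592 = 2.3818.
So 3·log[Tl⁺] = 1·log(0.12) − log Q = -0.9208 − (2.3818) = -3.3026; log[Tl⁺] = -3.3026 / 3 = -1.1009; [Tl⁺] = 10^(-1.1009) ≈ 0.079 M.

0.079 M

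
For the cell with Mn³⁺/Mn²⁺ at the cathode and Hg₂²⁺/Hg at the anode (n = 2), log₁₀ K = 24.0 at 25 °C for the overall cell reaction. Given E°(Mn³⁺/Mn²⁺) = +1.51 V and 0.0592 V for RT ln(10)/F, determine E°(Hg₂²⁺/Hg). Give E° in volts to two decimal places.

E°cell = (0.0592/n)·log K = (0.0592/2)(24.0) = +0.710 V.
Since Mn³⁺/Mn²⁺ is the cathode and Hg₂²⁺/Hg the anode, E°cell = E°(Mn³⁺/Mn²⁺) − E°(Hg₂²⁺/Hg).
So E°(Hg₂²⁺/Hg) = E°(Mn³⁺/Mn²⁺) − E°cell = (+1.51) − (+0.710) = +0.80 V.

+0.80 V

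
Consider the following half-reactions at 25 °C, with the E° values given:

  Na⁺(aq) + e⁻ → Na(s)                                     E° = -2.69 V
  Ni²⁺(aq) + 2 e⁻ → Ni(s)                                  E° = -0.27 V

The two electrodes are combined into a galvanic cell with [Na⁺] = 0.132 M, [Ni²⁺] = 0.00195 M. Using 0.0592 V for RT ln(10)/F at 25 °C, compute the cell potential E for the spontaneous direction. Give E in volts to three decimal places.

+2.392 V

Ni²⁺/Ni is the cathode (higher E°), Na⁺/Na the anode: E°cell = -0.27 − (-2.69) = +2.42 V, n = 2.
Overall: Ni²⁺(aq) + 2 Na(s) → Ni(s) + 2 Na⁺(aq)
Q = [Na⁺]^2 / ([Ni²⁺]); log Q = 0.951.
E = E° − (0.0592/n) log Q = +2.42 − (0.0592/2)(0.951) = +2.392 V.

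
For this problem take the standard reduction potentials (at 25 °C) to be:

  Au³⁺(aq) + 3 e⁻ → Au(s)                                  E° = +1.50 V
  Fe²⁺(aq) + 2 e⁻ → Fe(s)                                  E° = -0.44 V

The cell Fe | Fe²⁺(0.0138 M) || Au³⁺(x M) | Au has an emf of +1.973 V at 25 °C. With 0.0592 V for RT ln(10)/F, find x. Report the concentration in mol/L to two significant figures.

Au³⁺/Au is the cathode, Fe²⁺/Fe the anode: E°cell = +1.94 V, n = 6.
Overall reaction: 2 Au³⁺(aq) + 3 Fe(s) → 2 Au(s) + 3 Fe²⁺(aq); Q = [Fe²⁺]^3/[Au³⁺]^2.
From E = E° − (0.0592/n) log Q: log Q = (E° − E)·n/0.0592 = (+1.94 − (+1.973))·6/0.0592 = -3.3446.
So 2·log[Au³⁺] = 3·log(0.0138) − log Q = -5.5804 − (-3.3446) = -2.2358; log[Au³⁺] = -2.2358 / 2 = -1.1179; [Au³⁺] = 10^(-1.1179) ≈ 0.076 M.

0.076 M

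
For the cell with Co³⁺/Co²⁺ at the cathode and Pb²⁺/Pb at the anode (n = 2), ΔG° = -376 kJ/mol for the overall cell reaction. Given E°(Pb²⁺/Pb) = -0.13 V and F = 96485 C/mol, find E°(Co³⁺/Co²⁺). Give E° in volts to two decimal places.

+1.82 V

E°cell = −ΔG°/(nF) = −(-376×10³)/((2)(96485)) = +1.948 V.
Since Co³⁺/Co²⁺ is the cathode and Pb²⁺/Pb the anode, E°cell = E°(Co³⁺/Co²⁺) − E°(Pb²⁺/Pb).
So E°(Co³⁺/Co²⁺) = E°cell + E°(Pb²⁺/Pb) = +1.948 + (-0.13) = +1.82 V.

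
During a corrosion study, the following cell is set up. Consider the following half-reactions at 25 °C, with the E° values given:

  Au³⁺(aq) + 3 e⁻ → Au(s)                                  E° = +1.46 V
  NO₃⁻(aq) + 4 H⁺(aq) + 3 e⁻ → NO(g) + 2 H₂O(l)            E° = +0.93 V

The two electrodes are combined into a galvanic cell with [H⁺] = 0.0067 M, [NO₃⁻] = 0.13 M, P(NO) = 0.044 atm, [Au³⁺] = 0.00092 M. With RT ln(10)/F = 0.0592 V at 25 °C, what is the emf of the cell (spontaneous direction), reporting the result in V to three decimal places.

+0.632 V

Au³⁺/Au is the cathode (higher E°), NO₃⁻/NO the anode: E°cell = +1.46 − (+0.93) = +0.53 V, n = 3.
Overall: Au³⁺(aq) + NO(g) + 2 H₂O(l) → Au(s) + NO₃⁻(aq) + 4 H⁺(aq)
Q = [NO₃⁻]·[H⁺]^4 / ([Au³⁺]·P(NO)); log Q = -5.189.
E = E° − (0.0592/n) log Q = +0.53 − (0.0592/3)(-5.189) = +0.632 V.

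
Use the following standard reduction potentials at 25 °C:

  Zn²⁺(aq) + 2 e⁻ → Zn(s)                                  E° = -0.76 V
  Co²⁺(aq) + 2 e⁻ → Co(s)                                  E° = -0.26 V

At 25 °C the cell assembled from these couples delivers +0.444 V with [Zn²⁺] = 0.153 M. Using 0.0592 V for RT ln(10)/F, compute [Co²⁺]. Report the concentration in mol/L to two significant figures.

0.0020 M

Co²⁺/Co is the cathode, Zn²⁺/Zn the anode: E°cell = +0.50 V, n = 2.
Overall reaction: Co²⁺(aq) + Zn(s) → Co(s) + Zn²⁺(aq); Q = [Zn²⁺]^1/[Co²⁺]^1.
From E = E° − (0.0592/n) log Q: log Q = (E° − E)·n/0.0592 = (+0.50 − (+0.444))·2/0.0592 = 1.8919.
So 1·log[Co²⁺] = 1·log(0.153) − log Q = -0.8153 − (1.8919) = -2.7072; [Co²⁺] = 10^(-2.7072) ≈ 0.0020 M.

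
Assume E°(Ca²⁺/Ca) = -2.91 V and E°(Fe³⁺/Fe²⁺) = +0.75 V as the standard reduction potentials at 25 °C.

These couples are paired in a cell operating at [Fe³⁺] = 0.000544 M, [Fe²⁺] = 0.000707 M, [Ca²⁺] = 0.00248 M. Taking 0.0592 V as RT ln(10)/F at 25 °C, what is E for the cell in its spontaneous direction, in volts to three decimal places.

+3.730 V

Fe³⁺/Fe²⁺ is the cathode (higher E°), Ca²⁺/Ca the anode: E°cell = +0.75 − (-2.91) = +3.66 V, n = 2.
Overall: 2 Fe³⁺(aq) + Ca(s) → 2 Fe²⁺(aq) + Ca²⁺(aq)
Q = [Fe²⁺]^2·[Ca²⁺] / ([Fe³⁺]^2); log Q = -2.378.
E = E° − (0.0592/n) log Q = +3.66 − (0.0592/2)(-2.378) = +3.730 V.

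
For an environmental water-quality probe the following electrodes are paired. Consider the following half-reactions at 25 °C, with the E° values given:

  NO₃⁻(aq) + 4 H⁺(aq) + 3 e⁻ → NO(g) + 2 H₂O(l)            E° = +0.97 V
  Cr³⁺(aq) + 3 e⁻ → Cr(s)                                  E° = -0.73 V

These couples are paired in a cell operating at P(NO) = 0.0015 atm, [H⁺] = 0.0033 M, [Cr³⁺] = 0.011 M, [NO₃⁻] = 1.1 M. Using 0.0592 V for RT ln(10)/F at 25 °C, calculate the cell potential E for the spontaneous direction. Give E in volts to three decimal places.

NO₃⁻/NO is the cathode (higher E°), Cr³⁺/Cr the anode: E°cell = +0.97 − (-0.73) = +1.70 V, n = 3.
Overall: NO₃⁻(aq) + 4 H⁺(aq) + Cr(s) → NO(g) + 2 H₂O(l) + Cr³⁺(aq)
Q = P(NO)·[Cr³⁺] / ([NO₃⁻]·[H⁺]^4); log Q = 5.102.
E = E° − (0.0592/n) log Q = +1.70 − (0.0592/3)(5.102) = +1.599 V.

+1.599 V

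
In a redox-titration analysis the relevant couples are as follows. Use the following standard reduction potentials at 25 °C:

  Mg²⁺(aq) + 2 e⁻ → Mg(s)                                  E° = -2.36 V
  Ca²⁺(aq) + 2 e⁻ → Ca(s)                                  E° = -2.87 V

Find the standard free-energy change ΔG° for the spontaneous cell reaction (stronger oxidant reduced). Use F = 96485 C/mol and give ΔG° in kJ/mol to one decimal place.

Mg²⁺/Mg (E° = -2.36 V) is the cathode; Ca²⁺/Ca (E° = -2.87 V) is the anode, so E°cell = +0.51 V.
Balancing electrons gives n = 2 (lcm of 2 and 2).
ΔG° = −nFE° = −(2)(96485)(+0.51) = -98,415 J = -98.4 kJ/mol.

-98.4 kJ/mol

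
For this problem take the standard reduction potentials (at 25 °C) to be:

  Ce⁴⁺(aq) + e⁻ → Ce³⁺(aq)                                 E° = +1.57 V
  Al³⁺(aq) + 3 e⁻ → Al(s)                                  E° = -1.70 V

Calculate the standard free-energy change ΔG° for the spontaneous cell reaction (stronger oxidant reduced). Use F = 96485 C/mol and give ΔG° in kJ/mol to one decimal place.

Ce⁴⁺/Ce³⁺ (E° = +1.57 V) is the cathode; Al³⁺/Al (E° = -1.70 V) is the anode, so E°cell = +3.27 V.
Balancing electrons gives n = 3 (lcm of 1 and 3).
ΔG° = −nFE° = −(3)(96485)(+3.27) = -946,518 J = -946.5 kJ/mol.

-946.5 kJ/mol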